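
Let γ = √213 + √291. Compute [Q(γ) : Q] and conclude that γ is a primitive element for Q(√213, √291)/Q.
[Q(γ) : Q] = 4 (equivalently, Q(γ) = Q(√213, √291))

Obviously Q(γ) ⊆ Q(√213, √291), and [Q(√213, √291):Q] = 4 (since 213, 291 are distinct squarefree integers > 1 with 61983 not a perfect square). To show equality we compute the minimal polynomial of γ. From γ = √213 + √291: γ^2 = 213 + 2√(61983) + 291 = 504 + 2√(61983), so γ^2 - 504 = 2√(61983); squaring, (γ^2 - 504)^2 = 4·61983, i.e. γ^4 - 1008γ^2 + 254016 - 247932 = 0, i.e. γ^4 - 1008γ^2 + 6084 = 0. So γ is a root of x^4 - 1008x^2 + 6084. This polynomial is irreducible over Q: it has no rational root (each ±√213 ± √291 is irrational), and any factorization into two quadratics over Q would force √(61983) ∈ Q (pairing opposite roots) or √213, √291 ∈ Q (other pairings), all impossible. Hence [Q(γ):Q] = 4 = [Q(√213, √291):Q], so Q(γ) = Q(√213, √291).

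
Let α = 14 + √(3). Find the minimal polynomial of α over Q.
m_α(x) = x^2 - 28x + 193

From α - 14 = √(3), squaring gives (α - 14)^2 = 3, i.e. α^2 - 28α + 196 = 3, so α^2 - 28α + 193 = 0. The discriminant of x^2 - 28x + 193 is (-28)^2 - 4·(193) = 784 - 772 = 12, and 4·(3) is not a perfect square in Q since 3 is squarefree and ≠ 1. Hence x^2 - 28x + 193 is irreducible over Q and is the minimal polynomial of α.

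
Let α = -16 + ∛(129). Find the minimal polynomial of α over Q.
m_α(x) = x^3 + 48x^2 + 768x + 3967

Set β = α + 16 = ∛(129), so β^3 = 129. Then (α + 16)^3 - 129 = 0, i.e. α is a root of g(x) = (x + 16)^3 - 129 = x^3 + 48x^2 + 768x + 3967. Since g(x) = h(x + 16) where h(x) = x^3 - 129, and h is irreducible over Q (because 129 is not a perfect cube, so h has no rational root, and a monic cubic with no rational root is irreducible), g is also irreducible (irreducibility is preserved under the substitution x → x + 16). Hence m_α(x) = x^3 + 48x^2 + 768x + 3967.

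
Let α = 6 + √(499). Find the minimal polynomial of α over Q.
m_α(x) = x^2 - 12x - 463

From α - 6 = √(499), squaring gives (α - 6)^2 = 499, i.e. α^2 - 12α + 36 = 499, so α^2 - 12α - 463 = 0. The discriminant of x^2 - 12x - 463 is (-12)^2 - 4·(-463) = 144 + 1852 = 1996, and 4·(499) is not a perfect square in Q since 499 is squarefree and ≠ 1. Hence x^2 - 12x - 463 is irreducible over Q and is the minimal polynomial of α.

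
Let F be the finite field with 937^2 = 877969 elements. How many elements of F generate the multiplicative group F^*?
There are φ(877968) = 228096 primitive elements

F_q^* is cyclic of order q - 1 = 877968. A cyclic group of order m has exactly φ(m) generators. Here m = 877968 = 2^4 · 3^2 · 7 · 13 · 67, so the number of primitive elements is φ(877968) = 228096.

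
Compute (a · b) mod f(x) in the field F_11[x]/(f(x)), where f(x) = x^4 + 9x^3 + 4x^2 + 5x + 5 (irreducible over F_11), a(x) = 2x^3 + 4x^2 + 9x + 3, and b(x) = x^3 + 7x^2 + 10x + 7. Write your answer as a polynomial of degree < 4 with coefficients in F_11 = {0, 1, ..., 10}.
a · b ≡ 10x^3 + 10x^2 + 2x + 7 (mod f(x))

Multiply in F_11[x]: a(x)·b(x) = (2x^3 + 4x^2 + 9x + 3)·(x^3 + 7x^2 + 10x + 7) = 2x^6 + 7x^5 + 2x^4 + 10x^3 + 7x^2 + 5x + 10. This has degree ≥ 4, so divide by f(x) over F_11: 2x^6 + 7x^5 + 2x^4 + 10x^3 + 7x^2 + 5x + 10 = (2x^2 + 5)·(x^4 + 9x^3 + 4x^2 + 5x + 5) + (10x^3 + 10x^2 + 2x + 7). Hence a·b ≡ 10x^3 + 10x^2 + 2x + 7 (mod f). (F_11[x]/(f) is a field with 11^4 = 14641 elements since f is irreducible of degree 4.)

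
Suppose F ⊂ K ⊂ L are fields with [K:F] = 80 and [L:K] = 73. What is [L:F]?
[L:F] = 5840

The tower law says that for any tower of field extensions F ⊂ K ⊂ L with finite degrees, [L:F] = [L:K] · [K:F]. Here this gives [L:F] = 73 · 80 = 5840.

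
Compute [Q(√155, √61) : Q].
[Q(√155, √61) : Q] = 4

[Q(√155):Q] = 2 (min poly x^2 - 155, irreducible since 155 is squarefree > 1). For the top step, suppose √61 ∈ Q(√155), say √61 = c + d√155 with c, d ∈ Q. Squaring: 61 = c^2 + 155d^2 + 2cd√155. Since √155 ∉ Q this forces 2cd = 0. If d = 0 then √61 = c ∈ Q, contradicting 61 squarefree > 1. If c = 0 then 61 = 155d^2, so 155·61 = (155d)^2 is a perfect square in Q — but 155·61 = 9455 is not a perfect square (since 155 and 61 are distinct squarefree integers). Contradiction. Hence √61 ∉ Q(√155), so x^2 - 61 stays irreducible over Q(√155) and [Q(√155, √61) : Q(√155)] = 2. By the tower law, [Q(√155, √61) : Q] = 2 · 2 = 4.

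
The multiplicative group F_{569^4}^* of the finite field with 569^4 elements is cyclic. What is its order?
|F_{569^4}^*| = 104821185120

F_{569^4} has 569^4 = 104821185121 elements; its multiplicative group consists of all nonzero elements, so |F_{569^4}^*| = 104821185121 - 1 = 104821185120. (It is cyclic since any finite subgroup of the multiplicative group of a field is cyclic.)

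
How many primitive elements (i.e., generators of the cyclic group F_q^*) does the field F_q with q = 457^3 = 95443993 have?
There are φ(95443992) = 25831872 primitive elements

F_q^* is cyclic of order q - 1 = 95443992. A cyclic group of order m has exactly φ(m) generators. Here m = 95443992 = 2^3 · 3^2 · 7 · 19 · 9967, so the number of primitive elements is φ(95443992) = 25831872.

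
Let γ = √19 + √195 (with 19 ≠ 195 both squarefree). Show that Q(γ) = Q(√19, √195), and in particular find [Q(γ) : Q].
[Q(γ) : Q] = 4 (equivalently, Q(γ) = Q(√19, √195))

Obviously Q(γ) ⊆ Q(√19, √195), and [Q(√19, √195):Q] = 4 (since 19, 195 are distinct squarefree integers > 1 with 3705 not a perfect square). To show equality we compute the minimal polynomial of γ. From γ = √19 + √195: γ^2 = 19 + 2√(3705) + 195 = 214 + 2√(3705), so γ^2 - 214 = 2√(3705); squaring, (γ^2 - 214)^2 = 4·3705, i.e. γ^4 - 428γ^2 + 45796 - 14820 = 0, i.e. γ^4 - 428γ^2 + 30976 = 0. So γ is a root of x^4 - 428x^2 + 30976. This polynomial is irreducible over Q: it has no rational root (each ±√19 ± √195 is irrational), and any factorization into two quadratics over Q would force √(3705) ∈ Q (pairing opposite roots) or √19, √195 ∈ Q (other pairings), all impossible. Hence [Q(γ):Q] = 4 = [Q(√19, √195):Q], so Q(γ) = Q(√19, √195).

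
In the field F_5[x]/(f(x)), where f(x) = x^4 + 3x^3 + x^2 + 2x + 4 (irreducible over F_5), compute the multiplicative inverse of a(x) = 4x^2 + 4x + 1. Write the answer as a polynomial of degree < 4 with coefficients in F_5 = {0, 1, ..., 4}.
a(x)^(-1) ≡ 4x^3 + 3x^2 + 1 (mod f(x))

Since f is irreducible over F_5, F_5[x]/(f) is a field and a(x) ≠ 0 has an inverse. Apply the extended Euclidean algorithm to f(x) and a(x) in F_5[x]: f(x) = (4x^2 + 3x)·a(x) + (4x + 4);  a(x) = (x)·(4x + 4) + (1). The last nonzero remainder is the constant 1 = gcd(f, a) in F_5. Back-substituting through the division chain expresses 1 = s(x)·a(x) + t(x)·f(x) with s(x) ≡ 4x^3 + 3x^2 + 1 (mod f), so a(x)^(-1) ≡ s(x) = 4x^3 + 3x^2 + 1 (mod f). Check: (4x^2 + 4x + 1)·(4x^3 + 3x^2 + 1) = x^5 + 3x^4 + x^3 + 2x^2 + 4x + 1 ≡ 1 (mod x^4 + 3x^3 + x^2 + 2x + 4).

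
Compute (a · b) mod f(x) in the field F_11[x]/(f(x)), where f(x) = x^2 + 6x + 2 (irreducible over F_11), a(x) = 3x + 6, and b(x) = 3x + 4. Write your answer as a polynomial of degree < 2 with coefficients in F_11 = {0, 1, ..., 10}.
a · b ≡ 9x + 6 (mod f(x))

Multiply in F_11[x]: a(x)·b(x) = (3x + 6)·(3x + 4) = 9x^2 + 8x + 2. This has degree ≥ 2, so divide by f(x) over F_11: 9x^2 + 8x + 2 = (9)·(x^2 + 6x + 2) + (9x + 6). Hence a·b ≡ 9x + 6 (mod f). (F_11[x]/(f) is a field with 11^2 = 121 elements since f is irreducible of degree 2.)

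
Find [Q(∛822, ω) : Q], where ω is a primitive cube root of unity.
[Q(∛822, ω) : Q] = 6

[Q(∛822):Q] = 3 (min poly x^3 - 822, irreducible since 822 is not a perfect cube). [Q(ω):Q] = 2 (min poly x^2 + x + 1). Since Q(∛822) ⊂ R and ω ∉ R, we have ω ∉ Q(∛822), so x^2 + x + 1 remains irreducible over Q(∛822) and [Q(∛822, ω) : Q(∛822)] = 2. By the tower law, [Q(∛822, ω) : Q] = 3 · 2 = 6. (In fact Q(∛822, ω) is the splitting field of x^3 - 822 over Q.)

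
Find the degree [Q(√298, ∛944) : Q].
[Q(√298, ∛944) : Q] = 6

Let L = Q(√298, ∛944). Since Q(√298) ⊂ L and [Q(√298):Q] = 2, the tower law gives 2 | [L:Q]. Likewise Q(∛944) ⊂ L with [Q(∛944):Q] = 3 (because 944 is not a perfect cube), so 3 | [L:Q]. As gcd(2,3) = 1, [L:Q] is divisible by 6. Conversely L is generated over Q by √298 and ∛944, so [L:Q] ≤ 2·3 = 6. Therefore [Q(√298, ∛944) : Q] = 6.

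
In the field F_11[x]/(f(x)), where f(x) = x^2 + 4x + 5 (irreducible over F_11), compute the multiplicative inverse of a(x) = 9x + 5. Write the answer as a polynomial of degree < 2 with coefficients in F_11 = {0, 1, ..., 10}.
a(x)^(-1) ≡ 3x + 3 (mod f(x))

Since f is irreducible over F_11, F_11[x]/(f) is a field and a(x) ≠ 0 has an inverse. Apply the extended Euclidean algorithm to f(x) and a(x) in F_11[x]: f(x) = (5x + 5)·a(x) + (2). The last nonzero remainder is the constant 2 = gcd(f, a) in F_11. Back-substituting through the division chain expresses 2 = s(x)·a(x) + t(x)·f(x) with s(x) ≡ 6x + 6 (mod f), so (6x + 6)·a(x) ≡ 2 (mod f). Multiplying by 2^(-1) ≡ 6 in F_11 gives a(x)^(-1) ≡ 6·(6x + 6) ≡ 3x + 3 (mod f). Check: (9x + 5)·(3x + 3) = 5x^2 + 9x + 4 ≡ 1 (mod x^2 + 4x + 5).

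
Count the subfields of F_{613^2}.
F_{613^2} has 2 subfields

The subfields of F_{p^n} are exactly the fields F_{p^d} for d | n (each is the fixed field of the unique index-d subgroup of Gal(F_{p^n}/F_p) ≅ Z/nZ). The divisors of n = 2 are {1, 2}, giving 2 subfields: F_{613^1}, F_{613^2}.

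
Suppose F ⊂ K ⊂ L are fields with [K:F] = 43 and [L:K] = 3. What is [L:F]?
[L:F] = 129

The tower law says that for any tower of field extensions F ⊂ K ⊂ L with finite degrees, [L:F] = [L:K] · [K:F]. Here this gives [L:F] = 3 · 43 = 129.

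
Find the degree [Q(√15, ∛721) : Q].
[Q(√15, ∛721) : Q] = 6

Let L = Q(√15, ∛721). Since Q(√15) ⊂ L and [Q(√15):Q] = 2, the tower law gives 2 | [L:Q]. Likewise Q(∛721) ⊂ L with [Q(∛721):Q] = 3 (because 721 is not a perfect cube), so 3 | [L:Q]. As gcd(2,3) = 1, [L:Q] is divisible by 6. Conversely L is generated over Q by √15 and ∛721, so [L:Q] ≤ 2·3 = 6. Therefore [Q(√15, ∛721) : Q] = 6.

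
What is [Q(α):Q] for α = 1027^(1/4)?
[Q(α):Q] = 4

α is a root of x^4 - 1027. By Eisenstein's criterion at the prime p = 13 (which divides the constant term 1027 but p^2 = 169 does not, since 1027 is squarefree), x^4 - 1027 is irreducible over Q. Hence [Q(α):Q] = 4.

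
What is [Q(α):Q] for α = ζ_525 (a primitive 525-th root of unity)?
[Q(α):Q] = 240

The minimal polynomial of ζ_525 over Q is the 525-th cyclotomic polynomial Φ_525(x), which is irreducible over Q and has degree φ(525) = 240. Hence [Q(α):Q] = φ(525) = 240.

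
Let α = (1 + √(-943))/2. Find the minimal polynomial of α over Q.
m_α(x) = x^2 - x + 236

From 2α - 1 = √(-943), squaring gives (2α - 1)^2 = -943, i.e. 4α^2 - 4α + 1 = -943, so α^2 - α + (1 + 943)/4 = 0. Since -943 ≡ 1 (mod 4), (1 + 943)/4 = 236 ∈ Z. The polynomial x^2 - x + 236 has discriminant 1 - 4·(236) = -943, which is not a perfect square in Q (d = -943 is squarefree and ≠ 1), so x^2 - x + 236 is irreducible over Q. It is the minimal polynomial of α.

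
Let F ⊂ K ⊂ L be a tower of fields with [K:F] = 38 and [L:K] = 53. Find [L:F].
[L:F] = 2014

The tower law says that for any tower of field extensions F ⊂ K ⊂ L with finite degrees, [L:F] = [L:K] · [K:F]. Here this gives [L:F] = 53 · 38 = 2014.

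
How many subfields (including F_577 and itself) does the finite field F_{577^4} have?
F_{577^4} has 3 subfields

The subfields of F_{p^n} are exactly the fields F_{p^d} for d | n (each is the fixed field of the unique index-d subgroup of Gal(F_{p^n}/F_p) ≅ Z/nZ). The divisors of n = 4 are {1, 2, 4}, giving 3 subfields: F_{577^1}, F_{577^2}, F_{577^4}.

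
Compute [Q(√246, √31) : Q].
[Q(√246, √31) : Q] = 4

[Q(√246):Q] = 2 (min poly x^2 - 246, irreducible since 246 is squarefree > 1). For the top step, suppose √31 ∈ Q(√246), say √31 = c + d√246 with c, d ∈ Q. Squaring: 31 = c^2 + 246d^2 + 2cd√246. Since √246 ∉ Q this forces 2cd = 0. If d = 0 then √31 = c ∈ Q, contradicting 31 squarefree > 1. If c = 0 then 31 = 246d^2, so 246·31 = (246d)^2 is a perfect square in Q — but 246·31 = 7626 is not a perfect square (since 246 and 31 are distinct squarefree integers). Contradiction. Hence √31 ∉ Q(√246), so x^2 - 31 stays irreducible over Q(√246) and [Q(√246, √31) : Q(√246)] = 2. By the tower law, [Q(√246, √31) : Q] = 2 · 2 = 4.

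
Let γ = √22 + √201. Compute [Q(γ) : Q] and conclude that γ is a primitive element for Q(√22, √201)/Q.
[Q(γ) : Q] = 4 (equivalently, Q(γ) = Q(√22, √201))

Obviously Q(γ) ⊆ Q(√22, √201), and [Q(√22, √201):Q] = 4 (since 22, 201 are distinct squarefree integers > 1 with 4422 not a perfect square). To show equality we compute the minimal polynomial of γ. From γ = √22 + √201: γ^2 = 22 + 2√(4422) + 201 = 223 + 2√(4422), so γ^2 - 223 = 2√(4422); squaring, (γ^2 - 223)^2 = 4·4422, i.e. γ^4 - 446γ^2 + 49729 - 17688 = 0, i.e. γ^4 - 446γ^2 + 32041 = 0. So γ is a root of x^4 - 446x^2 + 32041. This polynomial is irreducible over Q: it has no rational root (each ±√22 ± √201 is irrational), and any factorization into two quadratics over Q would force √(4422) ∈ Q (pairing opposite roots) or √22, √201 ∈ Q (other pairings), all impossible. Hence [Q(γ):Q] = 4 = [Q(√22, √201):Q], so Q(γ) = Q(√22, √201).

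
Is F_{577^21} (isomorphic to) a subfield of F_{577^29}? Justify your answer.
No: F_{577^21} is not a subfield of F_{577^29}

F_{p^m} embeds in F_{p^n} iff m | n. Here 21 ∤ 29 (since 29 = 1·21 + 8 with remainder 8 ≠ 0), so F_{577^21} is not a subfield of F_{577^29}. Equivalently: if it were, the tower law would give 21 = [F_{577^21}:F_577] dividing [F_{577^29}:F_577] = 29, contradiction.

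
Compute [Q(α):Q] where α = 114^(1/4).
[Q(α):Q] = 4

α is a root of x^4 - 114. By Eisenstein's criterion at the prime p = 2 (which divides the constant term 114 but p^2 = 4 does not, since 114 is squarefree), x^4 - 114 is irreducible over Q. Hence [Q(α):Q] = 4.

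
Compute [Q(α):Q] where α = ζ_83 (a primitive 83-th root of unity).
[Q(α):Q] = 82

The minimal polynomial of ζ_83 over Q is the 83-th cyclotomic polynomial Φ_83(x), which is irreducible over Q and has degree φ(83) = 82. Hence [Q(α):Q] = φ(83) = 82.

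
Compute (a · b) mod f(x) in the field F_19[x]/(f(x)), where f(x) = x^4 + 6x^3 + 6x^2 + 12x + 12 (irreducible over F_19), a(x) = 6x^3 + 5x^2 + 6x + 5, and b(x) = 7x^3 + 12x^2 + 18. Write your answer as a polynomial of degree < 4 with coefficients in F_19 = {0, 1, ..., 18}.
a · b ≡ 4x^3 + 11x^2 + 10x (mod f(x))

Multiply in F_19[x]: a(x)·b(x) = (6x^3 + 5x^2 + 6x + 5)·(7x^3 + 12x^2 + 18) = 4x^6 + 12x^5 + 7x^4 + 6x^3 + 17x^2 + 13x + 14. This has degree ≥ 4, so divide by f(x) over F_19: 4x^6 + 12x^5 + 7x^4 + 6x^3 + 17x^2 + 13x + 14 = (4x^2 + 7x + 17)·(x^4 + 6x^3 + 6x^2 + 12x + 12) + (4x^3 + 11x^2 + 10x). Hence a·b ≡ 4x^3 + 11x^2 + 10x (mod f). (F_19[x]/(f) is a field with 19^4 = 130321 elements since f is irreducible of degree 4.)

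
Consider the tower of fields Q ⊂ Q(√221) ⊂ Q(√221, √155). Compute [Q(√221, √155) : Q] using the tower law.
[Q(√221, √155) : Q] = 4

[Q(√221):Q] = 2 (min poly x^2 - 221, irreducible since 221 is squarefree > 1). For the top step, suppose √155 ∈ Q(√221), say √155 = c + d√221 with c, d ∈ Q. Squaring: 155 = c^2 + 221d^2 + 2cd√221. Since √221 ∉ Q this forces 2cd = 0. If d = 0 then √155 = c ∈ Q, contradicting 155 squarefree > 1. If c = 0 then 155 = 221d^2, so 221·155 = (221d)^2 is a perfect square in Q — but 221·155 = 34255 is not a perfect square (since 221 and 155 are distinct squarefree integers). Contradiction. Hence √155 ∉ Q(√221), so x^2 - 155 stays irreducible over Q(√221) and [Q(√221, √155) : Q(√221)] = 2. By the tower law, [Q(√221, √155) : Q] = 2 · 2 = 4.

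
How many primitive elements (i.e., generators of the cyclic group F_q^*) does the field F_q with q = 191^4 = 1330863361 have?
There are φ(1330863360) = 297271296 primitive elements

F_q^* is cyclic of order q - 1 = 1330863360. A cyclic group of order m has exactly φ(m) generators. Here m = 1330863360 = 2^8 · 3 · 5 · 17 · 19 · 29 · 37, so the number of primitive elements is φ(1330863360) = 297271296.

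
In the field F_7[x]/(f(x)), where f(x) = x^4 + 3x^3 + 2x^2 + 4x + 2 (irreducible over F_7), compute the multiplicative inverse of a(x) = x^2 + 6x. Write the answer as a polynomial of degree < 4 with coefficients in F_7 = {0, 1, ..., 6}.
a(x)^(-1) ≡ x^3 + 4x (mod f(x))

Since f is irreducible over F_7, F_7[x]/(f) is a field and a(x) ≠ 0 has an inverse. Apply the extended Euclidean algorithm to f(x) and a(x) in F_7[x]: f(x) = (x^2 + 4x + 6)·a(x) + (3x + 2);  a(x) = (5x + 1)·(3x + 2) + (5). The last nonzero remainder is the constant 5 = gcd(f, a) in F_7. Back-substituting through the division chain expresses 5 = s(x)·a(x) + t(x)·f(x) with s(x) ≡ 5x^3 + 6x (mod f), so (5x^3 + 6x)·a(x) ≡ 5 (mod f). Multiplying by 5^(-1) ≡ 3 in F_7 gives a(x)^(-1) ≡ 3·(5x^3 + 6x) ≡ x^3 + 4x (mod f). Check: (x^2 + 6x)·(x^3 + 4x) = x^5 + 6x^4 + 4x^3 + 3x^2 ≡ 1 (mod x^4 + 3x^3 + 2x^2 + 4x + 2).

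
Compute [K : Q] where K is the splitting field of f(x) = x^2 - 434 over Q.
[K : Q] = 2

f(x) = x^2 - 434 factors as (x - √434)(x + √434). The splitting field is K = Q(√434). Since 434 is squarefree and > 1, it is not a perfect square, so x^2 - 434 is irreducible over Q and [Q(√434) : Q] = 2. Hence [K : Q] = 2.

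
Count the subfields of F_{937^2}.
F_{937^2} has 2 subfields

The subfields of F_{p^n} are exactly the fields F_{p^d} for d | n (each is the fixed field of the unique index-d subgroup of Gal(F_{p^n}/F_p) ≅ Z/nZ). The divisors of n = 2 are {1, 2}, giving 2 subfields: F_{937^1}, F_{937^2}.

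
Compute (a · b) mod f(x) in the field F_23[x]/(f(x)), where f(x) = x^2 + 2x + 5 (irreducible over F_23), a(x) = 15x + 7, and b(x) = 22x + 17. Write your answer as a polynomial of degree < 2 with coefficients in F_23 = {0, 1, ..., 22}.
a · b ≡ 2x + 10 (mod f(x))

Multiply in F_23[x]: a(x)·b(x) = (15x + 7)·(22x + 17) = 8x^2 + 18x + 4. This has degree ≥ 2, so divide by f(x) over F_23: 8x^2 + 18x + 4 = (8)·(x^2 + 2x + 5) + (2x + 10). Hence a·b ≡ 2x + 10 (mod f). (F_23[x]/(f) is a field with 23^2 = 529 elements since f is irreducible of degree 2.)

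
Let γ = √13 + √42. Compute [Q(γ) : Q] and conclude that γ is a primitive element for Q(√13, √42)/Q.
[Q(γ) : Q] = 4 (equivalently, Q(γ) = Q(√13, √42))

Obviously Q(γ) ⊆ Q(√13, √42), and [Q(√13, √42):Q] = 4 (since 13, 42 are distinct squarefree integers > 1 with 546 not a perfect square). To show equality we compute the minimal polynomial of γ. From γ = √13 + √42: γ^2 = 13 + 2√(546) + 42 = 55 + 2√(546), so γ^2 - 55 = 2√(546); squaring, (γ^2 - 55)^2 = 4·546, i.e. γ^4 - 110γ^2 + 3025 - 2184 = 0, i.e. γ^4 - 110γ^2 + 841 = 0. So γ is a root of x^4 - 110x^2 + 841. This polynomial is irreducible over Q: it has no rational root (each ±√13 ± √42 is irrational), and any factorization into two quadratics over Q would force √(546) ∈ Q (pairing opposite roots) or √13, √42 ∈ Q (other pairings), all impossible. Hence [Q(γ):Q] = 4 = [Q(√13, √42):Q], so Q(γ) = Q(√13, √42).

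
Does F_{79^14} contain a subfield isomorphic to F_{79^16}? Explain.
No: F_{79^16} is not a subfield of F_{79^14}

F_{p^m} embeds in F_{p^n} iff m | n. Here 16 ∤ 14 (since 14 = 0·16 + 14 with remainder 14 ≠ 0), so F_{79^16} is not a subfield of F_{79^14}. Equivalently: if it were, the tower law would give 16 = [F_{79^16}:F_79] dividing [F_{79^14}:F_79] = 14, contradiction.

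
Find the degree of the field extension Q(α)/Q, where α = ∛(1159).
[Q(α):Q] = 3

The minimal polynomial of α is x^3 - 1159, irreducible over Q since 1159 is not a perfect cube (so x^3 - 1159 has no rational root). Hence [Q(α):Q] = deg(m_α) = 3.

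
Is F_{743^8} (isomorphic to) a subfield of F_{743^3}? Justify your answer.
No: F_{743^8} is not a subfield of F_{743^3}

F_{p^m} embeds in F_{p^n} iff m | n. Here 8 ∤ 3 (since 3 = 0·8 + 3 with remainder 3 ≠ 0), so F_{743^8} is not a subfield of F_{743^3}. Equivalently: if it were, the tower law would give 8 = [F_{743^8}:F_743] dividing [F_{743^3}:F_743] = 3, contradiction.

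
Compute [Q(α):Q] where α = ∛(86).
[Q(α):Q] = 3

The minimal polynomial of α is x^3 - 86, irreducible over Q since 86 is not a perfect cube (so x^3 - 86 has no rational root). Hence [Q(α):Q] = deg(m_α) = 3.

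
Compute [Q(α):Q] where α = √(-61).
[Q(α):Q] = 2

[Q(α):Q] equals the degree of the minimal polynomial of α. Here α^2 = -61 and x^2 + 61 is irreducible (d = -61 is squarefree, ≠ 1, hence not a square), so deg(m_α) = 2. Thus [Q(α):Q] = 2.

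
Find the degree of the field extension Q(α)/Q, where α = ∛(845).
[Q(α):Q] = 3

The minimal polynomial of α is x^3 - 845, irreducible over Q since 845 is not a perfect cube (so x^3 - 845 has no rational root). Hence [Q(α):Q] = deg(m_α) = 3.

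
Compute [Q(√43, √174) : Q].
[Q(√43, √174) : Q] = 4

[Q(√43):Q] = 2 (min poly x^2 - 43, irreducible since 43 is squarefree > 1). For the top step, suppose √174 ∈ Q(√43), say √174 = c + d√43 with c, d ∈ Q. Squaring: 174 = c^2 + 43d^2 + 2cd√43. Since √43 ∉ Q this forces 2cd = 0. If d = 0 then √174 = c ∈ Q, contradicting 174 squarefree > 1. If c = 0 then 174 = 43d^2, so 43·174 = (43d)^2 is a perfect square in Q — but 43·174 = 7482 is not a perfect square (since 43 and 174 are distinct squarefree integers). Contradiction. Hence √174 ∉ Q(√43), so x^2 - 174 stays irreducible over Q(√43) and [Q(√43, √174) : Q(√43)] = 2. By the tower law, [Q(√43, √174) : Q] = 2 · 2 = 4.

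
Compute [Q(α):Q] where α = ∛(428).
[Q(α):Q] = 3

The minimal polynomial of α is x^3 - 428, irreducible over Q since 428 is not a perfect cube (so x^3 - 428 has no rational root). Hence [Q(α):Q] = deg(m_α) = 3.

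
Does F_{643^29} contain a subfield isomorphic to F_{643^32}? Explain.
No: F_{643^32} is not a subfield of F_{643^29}

F_{p^m} embeds in F_{p^n} iff m | n. Here 32 ∤ 29 (since 29 = 0·32 + 29 with remainder 29 ≠ 0), so F_{643^32} is not a subfield of F_{643^29}. Equivalently: if it were, the tower law would give 32 = [F_{643^32}:F_643] dividing [F_{643^29}:F_643] = 29, contradiction.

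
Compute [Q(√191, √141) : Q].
[Q(√191, √141) : Q] = 4

[Q(√191):Q] = 2 (min poly x^2 - 191, irreducible since 191 is squarefree > 1). For the top step, suppose √141 ∈ Q(√191), say √141 = c + d√191 with c, d ∈ Q. Squaring: 141 = c^2 + 191d^2 + 2cd√191. Since √191 ∉ Q this forces 2cd = 0. If d = 0 then √141 = c ∈ Q, contradicting 141 squarefree > 1. If c = 0 then 141 = 191d^2, so 191·141 = (191d)^2 is a perfect square in Q — but 191·141 = 26931 is not a perfect square (since 191 and 141 are distinct squarefree integers). Contradiction. Hence √141 ∉ Q(√191), so x^2 - 141 stays irreducible over Q(√191) and [Q(√191, √141) : Q(√191)] = 2. By the tower law, [Q(√191, √141) : Q] = 2 · 2 = 4.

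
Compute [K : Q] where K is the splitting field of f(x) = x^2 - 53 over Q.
[K : Q] = 2

f(x) = x^2 - 53 factors as (x - √53)(x + √53). The splitting field is K = Q(√53). Since 53 is squarefree and > 1, it is not a perfect square, so x^2 - 53 is irreducible over Q and [Q(√53) : Q] = 2. Hence [K : Q] = 2.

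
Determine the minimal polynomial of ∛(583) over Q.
m_α(x) = x^3 - 583

α satisfies α^3 = 583, so x^3 - 583 annihilates α. By the rational root test, a rational root p/q (in lowest terms) of x^3 - 583 would satisfy p^3 = 583 q^3, forcing q = 1 and p^3 = 583; but 583 is not a perfect cube, contradiction. A monic cubic over Q with no rational root is irreducible (any nontrivial factorization would include a linear factor). Hence x^3 - 583 is the minimal polynomial of α, and in particular [Q(α):Q] = 3.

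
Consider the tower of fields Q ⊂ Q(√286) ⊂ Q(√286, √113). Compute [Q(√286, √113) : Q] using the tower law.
[Q(√286, √113) : Q] = 4

[Q(√286):Q] = 2 (min poly x^2 - 286, irreducible since 286 is squarefree > 1). For the top step, suppose √113 ∈ Q(√286), say √113 = c + d√286 with c, d ∈ Q. Squaring: 113 = c^2 + 286d^2 + 2cd√286. Since √286 ∉ Q this forces 2cd = 0. If d = 0 then √113 = c ∈ Q, contradicting 113 squarefree > 1. If c = 0 then 113 = 286d^2, so 286·113 = (286d)^2 is a perfect square in Q — but 286·113 = 32318 is not a perfect square (since 286 and 113 are distinct squarefree integers). Contradiction. Hence √113 ∉ Q(√286), so x^2 - 113 stays irreducible over Q(√286) and [Q(√286, √113) : Q(√286)] = 2. By the tower law, [Q(√286, √113) : Q] = 2 · 2 = 4.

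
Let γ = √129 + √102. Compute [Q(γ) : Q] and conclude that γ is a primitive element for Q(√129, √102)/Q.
[Q(γ) : Q] = 4 (equivalently, Q(γ) = Q(√129, √102))

Obviously Q(γ) ⊆ Q(√129, √102), and [Q(√129, √102):Q] = 4 (since 129, 102 are distinct squarefree integers > 1 with 13158 not a perfect square). To show equality we compute the minimal polynomial of γ. From γ = √129 + √102: γ^2 = 129 + 2√(13158) + 102 = 231 + 2√(13158), so γ^2 - 231 = 2√(13158); squaring, (γ^2 - 231)^2 = 4·13158, i.e. γ^4 - 462γ^2 + 53361 - 52632 = 0, i.e. γ^4 - 462γ^2 + 729 = 0. So γ is a root of x^4 - 462x^2 + 729. This polynomial is irreducible over Q: it has no rational root (each ±√129 ± √102 is irrational), and any factorization into two quadratics over Q would force √(13158) ∈ Q (pairing opposite roots) or √129, √102 ∈ Q (other pairings), all impossible. Hence [Q(γ):Q] = 4 = [Q(√129, √102):Q], so Q(γ) = Q(√129, √102).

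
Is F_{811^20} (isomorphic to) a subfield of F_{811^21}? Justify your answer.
No: F_{811^20} is not a subfield of F_{811^21}

F_{p^m} embeds in F_{p^n} iff m | n. Here 20 ∤ 21 (since 21 = 1·20 + 1 with remainder 1 ≠ 0), so F_{811^20} is not a subfield of F_{811^21}. Equivalently: if it were, the tower law would give 20 = [F_{811^20}:F_811] dividing [F_{811^21}:F_811] = 21, contradiction.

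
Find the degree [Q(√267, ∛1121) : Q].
[Q(√267, ∛1121) : Q] = 6

Let L = Q(√267, ∛1121). Since Q(√267) ⊂ L and [Q(√267):Q] = 2, the tower law gives 2 | [L:Q]. Likewise Q(∛1121) ⊂ L with [Q(∛1121):Q] = 3 (because 1121 is not a perfect cube), so 3 | [L:Q]. As gcd(2,3) = 1, [L:Q] is divisible by 6. Conversely L is generated over Q by √267 and ∛1121, so [L:Q] ≤ 2·3 = 6. Therefore [Q(√267, ∛1121) : Q] = 6.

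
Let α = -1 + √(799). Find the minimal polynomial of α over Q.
m_α(x) = x^2 + 2x - 798

From α + 1 = √(799), squaring gives (α + 1)^2 = 799, i.e. α^2 + 2α + 1 = 799, so α^2 + 2α - 798 = 0. The discriminant of x^2 + 2x - 798 is (2)^2 - 4·(-798) = 4 + 3192 = 3196, and 4·(799) is not a perfect square in Q since 799 is squarefree and ≠ 1. Hence x^2 + 2x - 798 is irreducible over Q and is the minimal polynomial of α.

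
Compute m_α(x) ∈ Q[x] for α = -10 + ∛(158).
m_α(x) = x^3 + 30x^2 + 300x + 842

Set β = α + 10 = ∛(158), so β^3 = 158. Then (α + 10)^3 - 158 = 0, i.e. α is a root of g(x) = (x + 10)^3 - 158 = x^3 + 30x^2 + 300x + 842. Since g(x) = h(x + 10) where h(x) = x^3 - 158, and h is irreducible over Q (because 158 is not a perfect cube, so h has no rational root, and a monic cubic with no rational root is irreducible), g is also irreducible (irreducibility is preserved under the substitution x → x + 10). Hence m_α(x) = x^3 + 30x^2 + 300x + 842.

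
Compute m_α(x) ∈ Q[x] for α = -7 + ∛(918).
m_α(x) = x^3 + 21x^2 + 147x - 575

Set β = α + 7 = ∛(918), so β^3 = 918. Then (α + 7)^3 - 918 = 0, i.e. α is a root of g(x) = (x + 7)^3 - 918 = x^3 + 21x^2 + 147x - 575. Since g(x) = h(x + 7) where h(x) = x^3 - 918, and h is irreducible over Q (because 918 is not a perfect cube, so h has no rational root, and a monic cubic with no rational root is irreducible), g is also irreducible (irreducibility is preserved under the substitution x → x + 7). Hence m_α(x) = x^3 + 21x^2 + 147x - 575.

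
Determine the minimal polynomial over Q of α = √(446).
m_α(x) = x^2 - 446

α satisfies α^2 - 446 = 0, so x^2 - 446 annihilates α. Since d = 446 is squarefree and ≠ 1, it is not a perfect square in Q, so x^2 - 446 has no rational root and is therefore irreducible over Q (a degree-2 polynomial over a field is irreducible iff it has no root). Hence m_α(x) = x^2 - 446.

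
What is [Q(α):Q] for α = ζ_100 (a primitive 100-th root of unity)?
[Q(α):Q] = 40

The minimal polynomial of ζ_100 over Q is the 100-th cyclotomic polynomial Φ_100(x), which is irreducible over Q and has degree φ(100) = 40. Hence [Q(α):Q] = φ(100) = 40.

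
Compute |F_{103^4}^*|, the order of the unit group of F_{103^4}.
|F_{103^4}^*| = 112550880

F_{103^4} has 103^4 = 112550881 elements; its multiplicative group consists of all nonzero elements, so |F_{103^4}^*| = 112550881 - 1 = 112550880. (It is cyclic since any finite subgroup of the multiplicative group of a field is cyclic.)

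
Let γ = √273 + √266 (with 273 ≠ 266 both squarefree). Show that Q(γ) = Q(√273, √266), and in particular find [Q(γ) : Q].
[Q(γ) : Q] = 4 (equivalently, Q(γ) = Q(√273, √266))

Obviously Q(γ) ⊆ Q(√273, √266), and [Q(√273, √266):Q] = 4 (since 273, 266 are distinct squarefree integers > 1 with 72618 not a perfect square). To show equality we compute the minimal polynomial of γ. From γ = √273 + √266: γ^2 = 273 + 2√(72618) + 266 = 539 + 2√(72618), so γ^2 - 539 = 2√(72618); squaring, (γ^2 - 539)^2 = 4·72618, i.e. γ^4 - 1078γ^2 + 290521 - 290472 = 0, i.e. γ^4 - 1078γ^2 + 49 = 0. So γ is a root of x^4 - 1078x^2 + 49. This polynomial is irreducible over Q: it has no rational root (each ±√273 ± √266 is irrational), and any factorization into two quadratics over Q would force √(72618) ∈ Q (pairing opposite roots) or √273, √266 ∈ Q (other pairings), all impossible. Hence [Q(γ):Q] = 4 = [Q(√273, √266):Q], so Q(γ) = Q(√273, √266).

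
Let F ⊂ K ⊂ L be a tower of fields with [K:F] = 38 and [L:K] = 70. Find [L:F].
[L:F] = 2660

The tower law says that for any tower of field extensions F ⊂ K ⊂ L with finite degrees, [L:F] = [L:K] · [K:F]. Here this gives [L:F] = 70 · 38 = 2660.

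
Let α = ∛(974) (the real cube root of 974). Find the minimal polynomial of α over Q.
m_α(x) = x^3 - 974

α satisfies α^3 = 974, so x^3 - 974 annihilates α. By the rational root test, a rational root p/q (in lowest terms) of x^3 - 974 would satisfy p^3 = 974 q^3, forcing q = 1 and p^3 = 974; but 974 is not a perfect cube, contradiction. A monic cubic over Q with no rational root is irreducible (any nontrivial factorization would include a linear factor). Hence x^3 - 974 is the minimal polynomial of α, and in particular [Q(α):Q] = 3.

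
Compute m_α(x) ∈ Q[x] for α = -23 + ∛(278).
m_α(x) = x^3 + 69x^2 + 1587x + 11889

Set β = α + 23 = ∛(278), so β^3 = 278. Then (α + 23)^3 - 278 = 0, i.e. α is a root of g(x) = (x + 23)^3 - 278 = x^3 + 69x^2 + 1587x + 11889. Since g(x) = h(x + 23) where h(x) = x^3 - 278, and h is irreducible over Q (because 278 is not a perfect cube, so h has no rational root, and a monic cubic with no rational root is irreducible), g is also irreducible (irreducibility is preserved under the substitution x → x + 23). Hence m_α(x) = x^3 + 69x^2 + 1587x + 11889.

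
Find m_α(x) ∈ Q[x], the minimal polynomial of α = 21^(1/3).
m_α(x) = x^3 - 21

α satisfies α^3 = 21, so x^3 - 21 annihilates α. By the rational root test, a rational root p/q (in lowest terms) of x^3 - 21 would satisfy p^3 = 21 q^3, forcing q = 1 and p^3 = 21; but 21 is not a perfect cube, contradiction. A monic cubic over Q with no rational root is irreducible (any nontrivial factorization would include a linear factor). Hence x^3 - 21 is the minimal polynomial of α, and in particular [Q(α):Q] = 3.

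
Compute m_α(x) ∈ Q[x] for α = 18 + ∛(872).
m_α(x) = x^3 - 54x^2 + 972x - 6704

Set β = α - 18 = ∛(872), so β^3 = 872. Then (α - 18)^3 - 872 = 0, i.e. α is a root of g(x) = (x - 18)^3 - 872 = x^3 - 54x^2 + 972x - 6704. Since g(x) = h(x - 18) where h(x) = x^3 - 872, and h is irreducible over Q (because 872 is not a perfect cube, so h has no rational root, and a monic cubic with no rational root is irreducible), g is also irreducible (irreducibility is preserved under the substitution x → x - 18). Hence m_α(x) = x^3 - 54x^2 + 972x - 6704.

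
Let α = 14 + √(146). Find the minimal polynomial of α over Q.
m_α(x) = x^2 - 28x + 50

From α - 14 = √(146), squaring gives (α - 14)^2 = 146, i.e. α^2 - 28α + 196 = 146, so α^2 - 28α + 50 = 0. The discriminant of x^2 - 28x + 50 is (-28)^2 - 4·(50) = 784 - 200 = 584, and 4·(146) is not a perfect square in Q since 146 is squarefree and ≠ 1. Hence x^2 - 28x + 50 is irreducible over Q and is the minimal polynomial of α.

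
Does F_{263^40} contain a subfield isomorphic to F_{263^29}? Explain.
No: F_{263^29} is not a subfield of F_{263^40}

F_{p^m} embeds in F_{p^n} iff m | n. Here 29 ∤ 40 (since 40 = 1·29 + 11 with remainder 11 ≠ 0), so F_{263^29} is not a subfield of F_{263^40}. Equivalently: if it were, the tower law would give 29 = [F_{263^29}:F_263] dividing [F_{263^40}:F_263] = 40, contradiction.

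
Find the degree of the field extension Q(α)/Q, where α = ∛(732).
[Q(α):Q] = 3

The minimal polynomial of α is x^3 - 732, irreducible over Q since 732 is not a perfect cube (so x^3 - 732 has no rational root). Hence [Q(α):Q] = deg(m_α) = 3.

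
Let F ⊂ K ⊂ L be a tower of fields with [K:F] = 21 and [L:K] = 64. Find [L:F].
[L:F] = 1344

The tower law says that for any tower of field extensions F ⊂ K ⊂ L with finite degrees, [L:F] = [L:K] · [K:F]. Here this gives [L:F] = 64 · 21 = 1344.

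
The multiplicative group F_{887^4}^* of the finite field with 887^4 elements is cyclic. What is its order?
|F_{887^4}^*| = 619005459360

F_{887^4} has 887^4 = 619005459361 elements; its multiplicative group consists of all nonzero elements, so |F_{887^4}^*| = 619005459361 - 1 = 619005459360. (It is cyclic since any finite subgroup of the multiplicative group of a field is cyclic.)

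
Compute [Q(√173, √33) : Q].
[Q(√173, √33) : Q] = 4

[Q(√173):Q] = 2 (min poly x^2 - 173, irreducible since 173 is squarefree > 1). For the top step, suppose √33 ∈ Q(√173), say √33 = c + d√173 with c, d ∈ Q. Squaring: 33 = c^2 + 173d^2 + 2cd√173. Since √173 ∉ Q this forces 2cd = 0. If d = 0 then √33 = c ∈ Q, contradicting 33 squarefree > 1. If c = 0 then 33 = 173d^2, so 173·33 = (173d)^2 is a perfect square in Q — but 173·33 = 5709 is not a perfect square (since 173 and 33 are distinct squarefree integers). Contradiction. Hence √33 ∉ Q(√173), so x^2 - 33 stays irreducible over Q(√173) and [Q(√173, √33) : Q(√173)] = 2. By the tower law, [Q(√173, √33) : Q] = 2 · 2 = 4.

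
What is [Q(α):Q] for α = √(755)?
[Q(α):Q] = 2

[Q(α):Q] equals the degree of the minimal polynomial of α. Here α^2 = 755 and x^2 - 755 is irreducible (d = 755 is squarefree, ≠ 1, hence not a square), so deg(m_α) = 2. Thus [Q(α):Q] = 2.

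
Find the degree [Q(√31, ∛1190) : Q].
[Q(√31, ∛1190) : Q] = 6

Let L = Q(√31, ∛1190). Since Q(√31) ⊂ L and [Q(√31):Q] = 2, the tower law gives 2 | [L:Q]. Likewise Q(∛1190) ⊂ L with [Q(∛1190):Q] = 3 (because 1190 is not a perfect cube), so 3 | [L:Q]. As gcd(2,3) = 1, [L:Q] is divisible by 6. Conversely L is generated over Q by √31 and ∛1190, so [L:Q] ≤ 2·3 = 6. Therefore [Q(√31, ∛1190) : Q] = 6.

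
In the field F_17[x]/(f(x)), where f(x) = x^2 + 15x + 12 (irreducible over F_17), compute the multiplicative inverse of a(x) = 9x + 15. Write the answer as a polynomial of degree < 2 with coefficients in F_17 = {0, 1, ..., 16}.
a(x)^(-1) ≡ 5x + 10 (mod f(x))

Since f is irreducible over F_17, F_17[x]/(f) is a field and a(x) ≠ 0 has an inverse. Apply the extended Euclidean algorithm to f(x) and a(x) in F_17[x]: f(x) = (2x + 4)·a(x) + (3). The last nonzero remainder is the constant 3 = gcd(f, a) in F_17. Back-substituting through the division chain expresses 3 = s(x)·a(x) + t(x)·f(x) with s(x) ≡ 15x + 13 (mod f), so (15x + 13)·a(x) ≡ 3 (mod f). Multiplying by 3^(-1) ≡ 6 in F_17 gives a(x)^(-1) ≡ 6·(15x + 13) ≡ 5x + 10 (mod f). Check: (9x + 15)·(5x + 10) = 11x^2 + 12x + 14 ≡ 1 (mod x^2 + 15x + 12).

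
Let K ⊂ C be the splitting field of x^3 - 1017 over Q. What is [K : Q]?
[K : Q] = 6

The roots of x^3 - 1017 are ∛1017, ω∛1017, ω^2∛1017 where ω = e^(2πi/3) is a primitive cube root of unity, so K = Q(∛1017, ω). Now [Q(∛1017):Q] = 3 (since 1017 is not a perfect cube, x^3 - 1017 is irreducible) and [Q(ω):Q] = 2. Both 2 and 3 divide [K:Q], and [K:Q] ≤ 3·2 = 6, so [K:Q] = 6. (Equivalently: Q(∛1017) ⊂ R but ω ∉ R, so [K : Q(∛1017)] = 2.)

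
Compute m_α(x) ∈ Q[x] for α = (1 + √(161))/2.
m_α(x) = x^2 - x - 40

From 2α - 1 = √(161), squaring gives (2α - 1)^2 = 161, i.e. 4α^2 - 4α + 1 = 161, so α^2 - α + (1 - 161)/4 = 0. Since 161 ≡ 1 (mod 4), (1 - 161)/4 = -40 ∈ Z. The polynomial x^2 - x - 40 has discriminant 1 - 4·(-40) = 161, which is not a perfect square in Q (d = 161 is squarefree and ≠ 1), so x^2 - x - 40 is irreducible over Q. It is the minimal polynomial of α.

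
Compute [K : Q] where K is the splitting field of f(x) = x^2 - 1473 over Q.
[K : Q] = 2

f(x) = x^2 - 1473 factors as (x - √1473)(x + √1473). The splitting field is K = Q(√1473). Since 1473 is squarefree and > 1, it is not a perfect square, so x^2 - 1473 is irreducible over Q and [Q(√1473) : Q] = 2. Hence [K : Q] = 2.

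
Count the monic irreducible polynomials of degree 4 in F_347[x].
There are 3624551718 monic irreducible polynomials of degree 4 over F_347

Each element of F_{347^4} that lies in no proper subfield is a root of exactly one monic irreducible of degree 4 over F_347, and each such polynomial has 4 distinct roots in F_{347^4}. By Möbius inversion the count is N_347(4) = (1/4) Σ_{d|4} μ(4/d) · 347^d = (1/4)(μ(4)·347^1 + μ(2)·347^2 + μ(1)·347^4) = 14498206872/4 = 3624551718.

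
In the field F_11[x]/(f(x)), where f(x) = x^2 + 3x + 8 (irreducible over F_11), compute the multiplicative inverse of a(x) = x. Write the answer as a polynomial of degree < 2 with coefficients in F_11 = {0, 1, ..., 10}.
a(x)^(-1) ≡ 4x + 1 (mod f(x))

Since f is irreducible over F_11, F_11[x]/(f) is a field and a(x) ≠ 0 has an inverse. Apply the extended Euclidean algorithm to f(x) and a(x) in F_11[x]: f(x) = (x + 3)·a(x) + (8). The last nonzero remainder is the constant 8 = gcd(f, a) in F_11. Back-substituting through the division chain expresses 8 = s(x)·a(x) + t(x)·f(x) with s(x) ≡ 10x + 8 (mod f), so (10x + 8)·a(x) ≡ 8 (mod f). Multiplying by 8^(-1) ≡ 7 in F_11 gives a(x)^(-1) ≡ 7·(10x + 8) ≡ 4x + 1 (mod f). Check: (x)·(4x + 1) = 4x^2 + x ≡ 1 (mod x^2 + 3x + 8).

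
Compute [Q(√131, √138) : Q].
[Q(√131, √138) : Q] = 4

[Q(√131):Q] = 2 (min poly x^2 - 131, irreducible since 131 is squarefree > 1). For the top step, suppose √138 ∈ Q(√131), say √138 = c + d√131 with c, d ∈ Q. Squaring: 138 = c^2 + 131d^2 + 2cd√131. Since √131 ∉ Q this forces 2cd = 0. If d = 0 then √138 = c ∈ Q, contradicting 138 squarefree > 1. If c = 0 then 138 = 131d^2, so 131·138 = (131d)^2 is a perfect square in Q — but 131·138 = 18078 is not a perfect square (since 131 and 138 are distinct squarefree integers). Contradiction. Hence √138 ∉ Q(√131), so x^2 - 138 stays irreducible over Q(√131) and [Q(√131, √138) : Q(√131)] = 2. By the tower law, [Q(√131, √138) : Q] = 2 · 2 = 4.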